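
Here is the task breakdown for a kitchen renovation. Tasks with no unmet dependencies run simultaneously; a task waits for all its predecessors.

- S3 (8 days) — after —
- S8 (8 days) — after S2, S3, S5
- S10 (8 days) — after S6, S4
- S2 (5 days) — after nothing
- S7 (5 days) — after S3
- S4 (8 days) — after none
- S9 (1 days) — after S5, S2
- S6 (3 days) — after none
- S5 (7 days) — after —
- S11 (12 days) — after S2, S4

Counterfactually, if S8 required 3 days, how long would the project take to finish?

Actual critical path: S4→S11 = 8+12 = 20 ⇒ 20 days.
S8 is off the critical path — its longest chain is 16 days, giving 4 of slack.
That remains the longest chain; total 20 days.

20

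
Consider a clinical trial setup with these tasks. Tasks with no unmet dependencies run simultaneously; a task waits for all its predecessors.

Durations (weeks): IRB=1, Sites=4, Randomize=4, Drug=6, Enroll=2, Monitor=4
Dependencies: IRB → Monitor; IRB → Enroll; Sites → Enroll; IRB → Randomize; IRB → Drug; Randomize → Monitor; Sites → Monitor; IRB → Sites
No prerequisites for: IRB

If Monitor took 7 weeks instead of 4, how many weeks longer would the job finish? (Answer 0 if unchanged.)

The binding path is IRB→Sites→Monitor = 1+4+4 = 9; finish at 9 weeks.
Since Monitor is critical, the +3 change carries straight to that chain (now 12 weeks).
No other chain overtakes it, so the finish is 12 weeks.
Change in finish: 12 − 9 = +3 weeks.

3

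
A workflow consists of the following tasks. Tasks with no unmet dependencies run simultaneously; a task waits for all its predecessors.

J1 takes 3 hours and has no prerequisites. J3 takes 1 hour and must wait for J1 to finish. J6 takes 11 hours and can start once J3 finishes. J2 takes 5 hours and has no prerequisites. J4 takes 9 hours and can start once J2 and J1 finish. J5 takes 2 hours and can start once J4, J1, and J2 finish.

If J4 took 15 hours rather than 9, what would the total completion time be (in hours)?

22

The binding path is J2→J4→J5 = 5+9+2 = 16; finish at 16 hours.
Since J4 is critical, the +6 change carries straight to that chain (now 22 hours).
That remains the longest chain; total 22 hours.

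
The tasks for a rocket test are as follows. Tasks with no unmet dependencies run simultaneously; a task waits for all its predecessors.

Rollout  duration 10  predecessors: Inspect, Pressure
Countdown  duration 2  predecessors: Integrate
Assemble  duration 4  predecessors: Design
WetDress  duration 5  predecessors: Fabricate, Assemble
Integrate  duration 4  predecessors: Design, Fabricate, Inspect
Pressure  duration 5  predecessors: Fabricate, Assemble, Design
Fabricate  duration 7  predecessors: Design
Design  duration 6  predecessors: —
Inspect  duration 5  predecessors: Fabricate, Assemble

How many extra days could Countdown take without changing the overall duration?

4

The longest chain is Design→Fabricate→Pressure→Rollout = 6+7+5+10 = 28; overall finish 28 days.
Countdown finishes as early as 24 and must finish by 28.
So Countdown can slip 28 − 24 = 4 days.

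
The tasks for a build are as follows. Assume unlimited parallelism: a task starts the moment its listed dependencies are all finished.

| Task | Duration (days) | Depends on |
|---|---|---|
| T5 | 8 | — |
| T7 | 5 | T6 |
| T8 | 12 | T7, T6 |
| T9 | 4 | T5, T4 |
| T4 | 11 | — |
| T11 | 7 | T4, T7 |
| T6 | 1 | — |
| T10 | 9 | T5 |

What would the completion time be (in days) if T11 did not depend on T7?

With the dependency in place, T4→T11 = 11+7 = 18 sets the finish at 18 days.
Dropping T7→T11 doesn't change T11's earliest start (11); another predecessor still binds.
After: T4→T11 = 11+7 = 18 → 18 days.

18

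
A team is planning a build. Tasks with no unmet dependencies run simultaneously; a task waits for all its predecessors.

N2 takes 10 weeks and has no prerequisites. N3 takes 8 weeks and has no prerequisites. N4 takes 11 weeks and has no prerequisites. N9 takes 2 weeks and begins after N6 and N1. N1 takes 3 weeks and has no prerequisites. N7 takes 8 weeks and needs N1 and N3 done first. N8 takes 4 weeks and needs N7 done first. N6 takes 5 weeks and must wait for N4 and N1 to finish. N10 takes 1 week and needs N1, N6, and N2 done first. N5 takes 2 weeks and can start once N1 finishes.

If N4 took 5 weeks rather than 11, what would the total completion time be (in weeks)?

Critical path before the change: N3→N7→N8 = 8+8+4 = 20 giving 20 weeks.
N4 is off the critical path — its longest chain is 18 weeks, giving 2 of slack.
The critical path is still N3→N7→N8; finish is now 20 weeks.

20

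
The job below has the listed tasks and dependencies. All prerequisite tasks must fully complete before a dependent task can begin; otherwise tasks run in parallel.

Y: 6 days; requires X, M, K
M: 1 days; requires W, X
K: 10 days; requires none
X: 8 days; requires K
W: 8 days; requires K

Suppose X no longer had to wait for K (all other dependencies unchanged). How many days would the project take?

25

Before: longest chain K→W→M→Y = 10+8+1+6 = 25, finish 25.
Without K→X, X's earliest start moves from 10 to 0.
New critical path: K→W→M→Y = 10+8+1+6 = 25 ⇒ 25 days.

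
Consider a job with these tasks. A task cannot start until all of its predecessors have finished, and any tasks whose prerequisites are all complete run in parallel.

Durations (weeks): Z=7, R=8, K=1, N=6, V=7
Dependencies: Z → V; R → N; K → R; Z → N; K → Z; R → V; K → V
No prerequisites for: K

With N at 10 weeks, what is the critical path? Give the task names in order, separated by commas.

K, R, N

Critical path before the change: K→R→V = 1+8+7 = 16 giving 16 weeks.
The longest path through N is only 15 weeks, so N has float 1.
Now K→R→N = 1+8+10 = 19 is longest, so the finish becomes 19 weeks.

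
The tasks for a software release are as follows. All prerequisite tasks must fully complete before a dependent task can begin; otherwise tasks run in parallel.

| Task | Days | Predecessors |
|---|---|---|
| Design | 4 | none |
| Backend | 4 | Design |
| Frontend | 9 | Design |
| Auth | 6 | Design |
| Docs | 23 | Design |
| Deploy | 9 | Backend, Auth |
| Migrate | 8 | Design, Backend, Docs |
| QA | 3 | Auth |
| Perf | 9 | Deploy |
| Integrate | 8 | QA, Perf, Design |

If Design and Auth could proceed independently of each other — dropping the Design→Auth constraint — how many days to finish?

35

Original critical path: Design→Auth→Deploy→Perf→Integrate = 4+6+9+9+8 = 36 ⇒ 36 days.
Without Design→Auth, Auth's earliest start moves from 4 to 0.
The longest chain is now Design→Docs→Migrate = 4+23+8 = 35, so the plan takes 35 days.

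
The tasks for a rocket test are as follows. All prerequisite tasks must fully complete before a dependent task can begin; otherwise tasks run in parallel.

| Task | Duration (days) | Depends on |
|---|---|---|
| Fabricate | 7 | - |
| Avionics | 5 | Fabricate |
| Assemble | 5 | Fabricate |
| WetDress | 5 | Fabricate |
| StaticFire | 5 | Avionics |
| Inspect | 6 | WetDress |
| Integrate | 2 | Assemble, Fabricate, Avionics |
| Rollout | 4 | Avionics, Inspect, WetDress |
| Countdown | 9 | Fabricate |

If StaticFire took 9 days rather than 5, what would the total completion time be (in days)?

Baseline: Fabricate→WetDress→Inspect→Rollout = 7+5+6+4 = 22 → 22 days.
The longest path through StaticFire is only 17 days, so StaticFire has float 5.
That remains the longest chain; total 22 days.

22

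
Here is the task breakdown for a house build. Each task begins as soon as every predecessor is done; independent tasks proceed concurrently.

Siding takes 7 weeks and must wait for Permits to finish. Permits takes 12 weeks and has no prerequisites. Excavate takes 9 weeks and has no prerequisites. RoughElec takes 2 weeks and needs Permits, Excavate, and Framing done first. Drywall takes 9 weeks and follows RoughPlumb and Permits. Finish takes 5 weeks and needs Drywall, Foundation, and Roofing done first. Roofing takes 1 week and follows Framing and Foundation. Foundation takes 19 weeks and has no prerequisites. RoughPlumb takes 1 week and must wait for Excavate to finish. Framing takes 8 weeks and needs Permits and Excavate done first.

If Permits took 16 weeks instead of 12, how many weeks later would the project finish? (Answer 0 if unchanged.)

4

The binding path is Permits→Framing→Roofing→Finish = 12+8+1+5 = 26; finish at 26 weeks.
Permits is on the critical path; changing it to 16 makes that path 30 weeks.
That remains the longest chain; total 30 weeks.
Change in finish: 30 − 26 = +4 weeks.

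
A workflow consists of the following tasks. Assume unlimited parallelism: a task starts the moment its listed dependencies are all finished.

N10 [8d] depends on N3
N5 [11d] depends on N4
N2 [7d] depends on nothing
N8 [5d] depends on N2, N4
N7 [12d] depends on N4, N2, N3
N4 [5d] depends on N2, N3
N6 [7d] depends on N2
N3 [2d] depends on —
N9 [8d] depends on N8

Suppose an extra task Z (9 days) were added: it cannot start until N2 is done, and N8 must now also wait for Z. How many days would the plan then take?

29

Originally the plan takes 25 days.
With Z inserted, N8 now waits for max(N2, N4, Z).
New critical path: N2→Z→N8→N9 = 7+9+5+8 = 29 ⇒ 29 days.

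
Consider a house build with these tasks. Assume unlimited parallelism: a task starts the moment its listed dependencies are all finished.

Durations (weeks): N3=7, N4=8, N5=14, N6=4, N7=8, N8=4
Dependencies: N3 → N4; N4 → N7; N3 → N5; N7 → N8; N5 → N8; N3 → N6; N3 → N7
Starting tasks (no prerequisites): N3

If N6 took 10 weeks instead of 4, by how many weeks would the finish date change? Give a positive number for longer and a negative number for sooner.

0

The binding path is N3→N4→N7→N8 = 7+8+8+4 = 27; finish at 27 weeks.
N6 is off the critical path — its longest chain is 11 weeks, giving 16 of slack.
The critical path is still N3→N4→N7→N8; finish is now 27 weeks.
Change in finish: 27 − 27 = +0 weeks.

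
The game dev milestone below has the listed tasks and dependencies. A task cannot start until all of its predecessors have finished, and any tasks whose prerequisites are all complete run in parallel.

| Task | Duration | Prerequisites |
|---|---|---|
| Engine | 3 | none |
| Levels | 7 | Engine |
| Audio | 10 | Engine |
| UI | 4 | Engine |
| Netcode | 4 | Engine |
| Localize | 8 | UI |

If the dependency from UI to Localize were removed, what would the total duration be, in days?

13

Before: longest chain Engine→UI→Localize = 3+4+8 = 15, finish 15.
Without UI→Localize, Localize's earliest start moves from 7 to 0.
After: Engine→Audio = 3+10 = 13 → 13 days.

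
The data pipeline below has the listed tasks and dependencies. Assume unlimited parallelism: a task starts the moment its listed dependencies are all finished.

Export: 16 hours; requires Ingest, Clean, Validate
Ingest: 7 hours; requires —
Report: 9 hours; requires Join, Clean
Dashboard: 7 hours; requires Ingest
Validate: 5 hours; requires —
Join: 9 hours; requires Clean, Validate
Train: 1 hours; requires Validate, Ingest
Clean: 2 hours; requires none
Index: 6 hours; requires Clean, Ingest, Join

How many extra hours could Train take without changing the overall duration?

The longest chain is Ingest→Export = 7+16 = 23; overall finish 23 hours.
The longest chain containing Train totals 8 hours.
So Train can slip 23 − 8 = 15 hours.

15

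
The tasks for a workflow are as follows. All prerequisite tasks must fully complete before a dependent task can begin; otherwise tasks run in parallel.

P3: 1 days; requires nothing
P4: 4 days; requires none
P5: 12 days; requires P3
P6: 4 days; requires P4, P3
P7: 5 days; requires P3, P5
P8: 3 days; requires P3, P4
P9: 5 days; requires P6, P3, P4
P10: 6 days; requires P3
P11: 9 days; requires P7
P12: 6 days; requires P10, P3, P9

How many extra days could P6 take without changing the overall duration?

Critical path: P3→P5→P7→P11 = 1+12+5+9 = 27, so the finish is 27 days.
The longest chain containing P6 totals 19 days.
Float = 27 − 19 = 8.

8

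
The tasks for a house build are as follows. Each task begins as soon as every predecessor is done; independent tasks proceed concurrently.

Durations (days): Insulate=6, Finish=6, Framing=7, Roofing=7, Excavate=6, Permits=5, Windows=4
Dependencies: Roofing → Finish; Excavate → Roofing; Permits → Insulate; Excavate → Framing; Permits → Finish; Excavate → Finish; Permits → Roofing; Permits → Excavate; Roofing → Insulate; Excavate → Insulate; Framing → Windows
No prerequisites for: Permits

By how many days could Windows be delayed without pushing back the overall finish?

Critical path: Permits→Excavate→Roofing→Insulate = 5+6+7+6 = 24, so the finish is 24 days.
Windows finishes as early as 22 and must finish by 24.
So Windows can slip 24 − 22 = 2 days.

2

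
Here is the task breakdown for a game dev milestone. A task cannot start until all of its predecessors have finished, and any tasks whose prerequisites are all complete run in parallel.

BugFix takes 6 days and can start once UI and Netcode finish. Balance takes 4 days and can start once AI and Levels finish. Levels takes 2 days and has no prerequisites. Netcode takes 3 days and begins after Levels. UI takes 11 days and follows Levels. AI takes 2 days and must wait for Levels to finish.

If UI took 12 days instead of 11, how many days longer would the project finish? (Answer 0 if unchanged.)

Actual critical path: Levels→UI→BugFix = 2+11+6 = 19 ⇒ 19 days.
Since UI is critical, the +1 change carries straight to that chain (now 20 days).
The critical path is still Levels→UI→BugFix; finish is now 20 days.
Change in finish: 20 − 19 = +1 days.

1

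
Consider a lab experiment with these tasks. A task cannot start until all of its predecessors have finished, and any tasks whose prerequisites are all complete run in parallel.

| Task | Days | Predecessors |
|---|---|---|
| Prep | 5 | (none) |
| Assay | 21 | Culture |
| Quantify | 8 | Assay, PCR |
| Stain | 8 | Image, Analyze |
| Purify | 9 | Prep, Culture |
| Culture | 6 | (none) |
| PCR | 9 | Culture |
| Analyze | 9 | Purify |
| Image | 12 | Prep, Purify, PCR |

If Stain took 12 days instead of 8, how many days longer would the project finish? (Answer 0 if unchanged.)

4

Critical path before the change: Culture→PCR→Image→Stain = 6+9+12+8 = 35 giving 35 days.
Stain lies on that path, so at 12 days the path becomes 39 days.
That remains the longest chain; total 39 days.
Change in finish: 39 − 35 = +4 days.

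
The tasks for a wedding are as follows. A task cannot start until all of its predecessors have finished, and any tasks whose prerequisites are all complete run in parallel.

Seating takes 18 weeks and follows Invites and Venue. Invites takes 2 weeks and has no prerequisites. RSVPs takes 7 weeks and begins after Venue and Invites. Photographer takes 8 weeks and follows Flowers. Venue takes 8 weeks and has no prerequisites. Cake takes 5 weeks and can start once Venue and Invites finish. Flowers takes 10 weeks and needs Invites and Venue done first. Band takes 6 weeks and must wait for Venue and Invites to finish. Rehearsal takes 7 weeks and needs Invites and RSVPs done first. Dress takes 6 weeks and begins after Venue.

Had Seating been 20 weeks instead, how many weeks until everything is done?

Baseline: Venue→Seating = 8+18 = 26 → 26 weeks.
Seating lies on that path, so at 20 weeks the path becomes 28 weeks.
The critical path is still Venue→Seating; finish is now 28 weeks.

28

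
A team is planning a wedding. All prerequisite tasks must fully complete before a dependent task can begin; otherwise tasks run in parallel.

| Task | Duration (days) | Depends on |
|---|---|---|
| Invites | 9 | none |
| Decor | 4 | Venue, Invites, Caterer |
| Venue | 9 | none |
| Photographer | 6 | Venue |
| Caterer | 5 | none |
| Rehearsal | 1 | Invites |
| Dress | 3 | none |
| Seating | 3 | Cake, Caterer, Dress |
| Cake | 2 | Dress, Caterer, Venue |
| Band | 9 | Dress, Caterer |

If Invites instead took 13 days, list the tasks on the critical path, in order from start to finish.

Invites, Decor

As given, the longest chain is Venue→Photographer = 9+6 = 15, so the finish is 15 days.
Invites has 2 days of float (longest path through it is 13).
Now Invites→Decor = 13+4 = 17 is longest, so the finish becomes 17 days.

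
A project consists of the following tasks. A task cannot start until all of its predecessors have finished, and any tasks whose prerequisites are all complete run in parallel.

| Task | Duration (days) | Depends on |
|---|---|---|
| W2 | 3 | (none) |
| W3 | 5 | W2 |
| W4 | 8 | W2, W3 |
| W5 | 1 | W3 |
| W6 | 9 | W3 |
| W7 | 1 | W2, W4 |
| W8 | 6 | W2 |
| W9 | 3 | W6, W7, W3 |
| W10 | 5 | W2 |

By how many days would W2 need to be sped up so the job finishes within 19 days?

1

Current finish: 20 days; target: 19.
W2 is on every critical path, so each day cut from W2 cuts the finish by one (this holds down to a finish of 18).
Need 20 − 19 = 1 day off W2 → W2 becomes 2 days, finish becomes 19.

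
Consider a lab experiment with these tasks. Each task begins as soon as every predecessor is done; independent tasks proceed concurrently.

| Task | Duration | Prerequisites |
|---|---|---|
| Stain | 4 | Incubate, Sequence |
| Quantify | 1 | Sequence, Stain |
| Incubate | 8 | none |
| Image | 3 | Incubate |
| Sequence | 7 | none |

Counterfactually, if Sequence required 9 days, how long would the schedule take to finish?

Critical path before the change: Incubate→Stain→Quantify = 8+4+1 = 13 giving 13 days.
Sequence is off the critical path — its longest chain is 12 days, giving 1 of slack.
New critical path: Sequence→Stain→Quantify = 9+4+1 = 14 ⇒ 14 days.

14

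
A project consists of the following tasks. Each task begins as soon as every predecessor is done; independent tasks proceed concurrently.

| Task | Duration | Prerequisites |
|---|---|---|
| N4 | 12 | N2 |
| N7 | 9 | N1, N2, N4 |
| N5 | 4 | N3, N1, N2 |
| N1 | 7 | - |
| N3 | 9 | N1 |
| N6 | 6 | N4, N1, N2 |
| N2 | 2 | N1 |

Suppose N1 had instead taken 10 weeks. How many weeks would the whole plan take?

As given, the longest chain is N1→N2→N4→N7 = 7+2+12+9 = 30, so the finish is 30 weeks.
N1 lies on that path, so at 10 weeks the path becomes 33 weeks.
That remains the longest chain; total 33 weeks.

33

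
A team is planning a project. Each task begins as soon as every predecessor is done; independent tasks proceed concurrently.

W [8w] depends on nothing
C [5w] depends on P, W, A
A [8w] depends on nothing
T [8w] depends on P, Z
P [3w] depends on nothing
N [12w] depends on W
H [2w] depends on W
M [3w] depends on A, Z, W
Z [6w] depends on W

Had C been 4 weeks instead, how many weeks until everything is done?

22

As given, the longest chain is W→Z→T = 8+6+8 = 22, so the finish is 22 weeks.
C is off the critical path — its longest chain is 13 weeks, giving 9 of slack.
The critical path is still W→Z→T; finish is now 22 weeks.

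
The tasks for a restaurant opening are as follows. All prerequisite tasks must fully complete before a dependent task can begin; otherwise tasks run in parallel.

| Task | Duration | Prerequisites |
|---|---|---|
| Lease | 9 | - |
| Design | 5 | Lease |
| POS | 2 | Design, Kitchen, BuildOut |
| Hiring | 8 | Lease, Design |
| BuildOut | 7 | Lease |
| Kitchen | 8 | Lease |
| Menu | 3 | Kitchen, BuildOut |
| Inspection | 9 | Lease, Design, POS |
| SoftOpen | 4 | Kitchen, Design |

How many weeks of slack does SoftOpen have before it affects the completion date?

7

The longest chain is Lease→Kitchen→POS→Inspection = 9+8+2+9 = 28; overall finish 28 weeks.
Longest path through SoftOpen: 21 weeks (earliest finish 21, latest finish 28).
Float = 28 − 21 = 7.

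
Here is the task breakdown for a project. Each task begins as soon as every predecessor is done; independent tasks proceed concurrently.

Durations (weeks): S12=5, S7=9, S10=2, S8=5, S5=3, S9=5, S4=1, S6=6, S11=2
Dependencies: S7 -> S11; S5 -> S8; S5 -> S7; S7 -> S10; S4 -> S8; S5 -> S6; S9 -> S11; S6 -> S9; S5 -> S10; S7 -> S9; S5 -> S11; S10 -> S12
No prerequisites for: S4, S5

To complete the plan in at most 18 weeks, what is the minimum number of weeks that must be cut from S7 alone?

1

Current finish: 19 weeks; target: 18.
S7 is on every critical path, so each week cut from S7 cuts the finish by one (this holds down to a finish of 16).
Need 19 − 18 = 1 week off S7 → S7 becomes 8 weeks, finish becomes 18.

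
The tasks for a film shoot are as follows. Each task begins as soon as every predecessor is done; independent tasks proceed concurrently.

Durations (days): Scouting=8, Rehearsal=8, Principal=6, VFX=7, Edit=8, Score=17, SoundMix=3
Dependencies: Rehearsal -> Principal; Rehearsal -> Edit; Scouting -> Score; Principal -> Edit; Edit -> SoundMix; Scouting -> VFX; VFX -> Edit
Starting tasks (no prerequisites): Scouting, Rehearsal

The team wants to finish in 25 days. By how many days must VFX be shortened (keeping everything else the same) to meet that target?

1

Current finish: 26 days; target: 25.
VFX is on every critical path, so each day cut from VFX cuts the finish by one (this holds down to a finish of 25).
Need 26 − 25 = 1 day off VFX → VFX becomes 6 days, finish becomes 25.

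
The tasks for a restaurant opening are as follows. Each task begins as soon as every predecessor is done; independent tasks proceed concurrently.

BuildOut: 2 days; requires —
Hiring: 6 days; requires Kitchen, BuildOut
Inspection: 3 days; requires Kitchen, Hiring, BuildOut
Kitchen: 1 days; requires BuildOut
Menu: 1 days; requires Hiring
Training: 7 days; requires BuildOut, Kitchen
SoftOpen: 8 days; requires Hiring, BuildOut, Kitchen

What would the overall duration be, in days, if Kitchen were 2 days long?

18

As given, the longest chain is BuildOut→Kitchen→Hiring→SoftOpen = 2+1+6+8 = 17, so the finish is 17 days.
Since Kitchen is critical, the +1 change carries straight to that chain (now 18 days).
No other chain overtakes it, so the finish is 18 days.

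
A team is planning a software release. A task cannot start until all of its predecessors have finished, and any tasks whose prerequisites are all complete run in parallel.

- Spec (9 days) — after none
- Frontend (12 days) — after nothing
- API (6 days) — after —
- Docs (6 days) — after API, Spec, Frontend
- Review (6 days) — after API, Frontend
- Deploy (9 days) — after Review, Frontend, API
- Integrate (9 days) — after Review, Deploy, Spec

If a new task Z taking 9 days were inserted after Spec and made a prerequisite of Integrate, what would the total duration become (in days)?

Originally the software release takes 36 days.
With Z inserted, Integrate now waits for max(Review, Deploy, Spec, Z).
New critical path: Frontend→Review→Deploy→Integrate = 12+6+9+9 = 36 ⇒ 36 days.

36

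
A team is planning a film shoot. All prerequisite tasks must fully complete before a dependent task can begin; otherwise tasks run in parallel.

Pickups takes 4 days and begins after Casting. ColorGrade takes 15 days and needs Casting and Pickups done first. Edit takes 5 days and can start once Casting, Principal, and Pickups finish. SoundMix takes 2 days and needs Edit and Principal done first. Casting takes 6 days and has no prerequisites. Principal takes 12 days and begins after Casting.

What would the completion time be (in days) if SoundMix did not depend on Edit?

25

Before: longest chain Casting→Principal→Edit→SoundMix = 6+12+5+2 = 25, finish 25.
Without Edit→SoundMix, SoundMix's earliest start moves from 23 to 18.
After: Casting→Pickups→ColorGrade = 6+4+15 = 25 → 25 days.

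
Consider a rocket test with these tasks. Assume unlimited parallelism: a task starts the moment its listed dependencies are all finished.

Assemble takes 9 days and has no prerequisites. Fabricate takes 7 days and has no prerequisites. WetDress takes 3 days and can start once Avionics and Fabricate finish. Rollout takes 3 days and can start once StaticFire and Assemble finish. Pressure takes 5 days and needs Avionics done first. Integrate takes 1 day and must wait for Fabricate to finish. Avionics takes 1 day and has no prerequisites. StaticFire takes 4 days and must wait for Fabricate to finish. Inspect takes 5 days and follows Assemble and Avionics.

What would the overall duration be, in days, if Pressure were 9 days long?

14

As given, the longest chain is Fabricate→StaticFire→Rollout = 7+4+3 = 14, so the finish is 14 days.
The longest path through Pressure is only 6 days, so Pressure has float 8.
That remains the longest chain; total 14 days.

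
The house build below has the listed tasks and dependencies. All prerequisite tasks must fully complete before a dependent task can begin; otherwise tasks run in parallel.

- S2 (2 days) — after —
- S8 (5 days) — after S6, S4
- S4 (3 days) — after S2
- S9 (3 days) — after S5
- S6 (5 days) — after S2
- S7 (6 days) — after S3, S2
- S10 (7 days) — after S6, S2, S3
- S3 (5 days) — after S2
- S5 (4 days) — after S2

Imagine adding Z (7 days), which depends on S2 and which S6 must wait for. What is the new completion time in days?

21

Originally the house build takes 14 days.
With Z inserted, S6 now waits for max(S2, Z).
New critical path: S2→Z→S6→S10 = 2+7+5+7 = 21 ⇒ 21 days.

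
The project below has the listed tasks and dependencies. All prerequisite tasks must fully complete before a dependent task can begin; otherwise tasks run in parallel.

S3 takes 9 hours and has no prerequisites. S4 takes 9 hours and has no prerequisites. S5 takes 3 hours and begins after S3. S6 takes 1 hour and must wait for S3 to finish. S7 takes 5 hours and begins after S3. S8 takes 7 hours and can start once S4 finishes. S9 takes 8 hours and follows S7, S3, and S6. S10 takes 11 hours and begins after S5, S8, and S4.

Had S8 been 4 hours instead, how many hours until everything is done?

24

The binding path is S4→S8→S10 = 9+7+11 = 27; finish at 27 hours.
S8 is on the critical path; changing it to 4 makes that path 24 hours.
That remains the longest chain; total 24 hours.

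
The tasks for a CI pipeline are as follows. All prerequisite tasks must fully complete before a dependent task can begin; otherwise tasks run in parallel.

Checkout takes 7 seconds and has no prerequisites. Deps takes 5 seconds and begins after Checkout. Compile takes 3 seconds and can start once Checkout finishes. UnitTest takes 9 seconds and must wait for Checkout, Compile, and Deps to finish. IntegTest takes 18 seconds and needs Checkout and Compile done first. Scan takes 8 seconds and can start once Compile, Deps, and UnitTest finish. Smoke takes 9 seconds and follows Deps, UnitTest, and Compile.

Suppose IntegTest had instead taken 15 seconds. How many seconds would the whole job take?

Actual critical path: Checkout→Deps→UnitTest→Smoke = 7+5+9+9 = 30 ⇒ 30 seconds.
IntegTest is off the critical path — its longest chain is 28 seconds, giving 2 of slack.
That remains the longest chain; total 30 seconds.

30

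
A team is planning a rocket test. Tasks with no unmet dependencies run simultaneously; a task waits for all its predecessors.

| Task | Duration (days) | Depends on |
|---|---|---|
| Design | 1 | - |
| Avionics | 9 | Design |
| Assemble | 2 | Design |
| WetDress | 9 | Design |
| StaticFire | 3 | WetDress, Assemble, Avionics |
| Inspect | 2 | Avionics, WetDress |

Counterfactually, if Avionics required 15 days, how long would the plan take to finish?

19

Actual critical path: Design→Avionics→StaticFire = 1+9+3 = 13 ⇒ 13 days.
Avionics is on the critical path; changing it to 15 makes that path 19 days.
The critical path is still Design→Avionics→StaticFire; finish is now 19 days.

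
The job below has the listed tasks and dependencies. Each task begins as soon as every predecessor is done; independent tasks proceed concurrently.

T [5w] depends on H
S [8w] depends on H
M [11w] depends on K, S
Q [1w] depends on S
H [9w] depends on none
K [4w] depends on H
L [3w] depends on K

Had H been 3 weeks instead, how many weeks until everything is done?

As given, the longest chain is H→S→M = 9+8+11 = 28, so the finish is 28 weeks.
Since H is critical, the -6 change carries straight to that chain (now 22 weeks).
That remains the longest chain; total 22 weeks.

22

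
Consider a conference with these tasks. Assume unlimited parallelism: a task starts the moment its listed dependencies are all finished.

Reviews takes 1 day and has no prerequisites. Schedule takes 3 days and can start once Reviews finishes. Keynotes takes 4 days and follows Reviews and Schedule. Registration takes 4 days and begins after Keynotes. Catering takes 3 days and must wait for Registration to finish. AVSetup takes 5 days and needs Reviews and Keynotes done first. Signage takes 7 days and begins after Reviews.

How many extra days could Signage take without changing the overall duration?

7

Reviews→Schedule→Keynotes→Registration→Catering = 1+3+4+4+3 = 15 sets the makespan at 15 days.
The longest chain containing Signage totals 8 days.
Float = 15 − 8 = 7.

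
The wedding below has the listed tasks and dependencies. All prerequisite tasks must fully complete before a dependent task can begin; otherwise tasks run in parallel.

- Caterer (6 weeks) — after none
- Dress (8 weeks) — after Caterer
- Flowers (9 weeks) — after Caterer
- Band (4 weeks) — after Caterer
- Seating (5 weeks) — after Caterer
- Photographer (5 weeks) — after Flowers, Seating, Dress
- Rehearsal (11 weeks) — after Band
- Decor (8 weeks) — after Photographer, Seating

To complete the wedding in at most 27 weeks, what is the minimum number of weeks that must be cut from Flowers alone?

Current finish: 28 weeks; target: 27.
Flowers is on every critical path, so each week cut from Flowers cuts the finish by one (this holds down to a finish of 27).
Need 28 − 27 = 1 week off Flowers → Flowers becomes 8 weeks, finish becomes 27.

1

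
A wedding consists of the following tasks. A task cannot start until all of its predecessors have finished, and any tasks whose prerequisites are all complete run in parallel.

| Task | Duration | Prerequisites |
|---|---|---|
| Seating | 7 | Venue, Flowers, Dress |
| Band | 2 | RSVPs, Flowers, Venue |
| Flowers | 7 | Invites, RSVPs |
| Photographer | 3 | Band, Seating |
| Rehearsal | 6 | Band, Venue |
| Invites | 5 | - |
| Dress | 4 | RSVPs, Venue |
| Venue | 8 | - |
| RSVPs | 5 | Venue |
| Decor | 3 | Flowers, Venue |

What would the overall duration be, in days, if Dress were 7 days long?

30

Baseline: Venue→RSVPs→Flowers→Seating→Photographer = 8+5+7+7+3 = 30 → 30 days.
The longest path through Dress is only 27 days, so Dress has float 3.
The binding chain switches to Venue→RSVPs→Dress→Seating→Photographer = 8+5+7+7+3 = 30; finish 30 days.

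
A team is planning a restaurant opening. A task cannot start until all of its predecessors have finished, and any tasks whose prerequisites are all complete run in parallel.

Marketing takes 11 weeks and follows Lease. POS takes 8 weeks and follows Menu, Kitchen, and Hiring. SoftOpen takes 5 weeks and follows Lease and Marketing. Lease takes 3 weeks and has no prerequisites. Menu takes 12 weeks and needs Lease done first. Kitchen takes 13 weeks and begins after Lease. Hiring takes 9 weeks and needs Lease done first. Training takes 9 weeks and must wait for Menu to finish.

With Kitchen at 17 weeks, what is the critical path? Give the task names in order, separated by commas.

Critical path before the change: Lease→Kitchen→POS = 3+13+8 = 24 giving 24 weeks.
Since Kitchen is critical, the +4 change carries straight to that chain (now 28 weeks).
No other chain overtakes it, so the finish is 28 weeks.

Lease, Kitchen, POS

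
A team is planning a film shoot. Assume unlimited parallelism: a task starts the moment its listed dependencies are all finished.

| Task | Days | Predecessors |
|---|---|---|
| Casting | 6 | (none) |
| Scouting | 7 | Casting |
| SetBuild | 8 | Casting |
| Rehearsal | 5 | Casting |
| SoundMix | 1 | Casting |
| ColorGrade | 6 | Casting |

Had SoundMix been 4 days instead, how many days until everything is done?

14

Actual critical path: Casting→SetBuild = 6+8 = 14 ⇒ 14 days.
SoundMix is off the critical path — its longest chain is 7 days, giving 7 of slack.
That remains the longest chain; total 14 days.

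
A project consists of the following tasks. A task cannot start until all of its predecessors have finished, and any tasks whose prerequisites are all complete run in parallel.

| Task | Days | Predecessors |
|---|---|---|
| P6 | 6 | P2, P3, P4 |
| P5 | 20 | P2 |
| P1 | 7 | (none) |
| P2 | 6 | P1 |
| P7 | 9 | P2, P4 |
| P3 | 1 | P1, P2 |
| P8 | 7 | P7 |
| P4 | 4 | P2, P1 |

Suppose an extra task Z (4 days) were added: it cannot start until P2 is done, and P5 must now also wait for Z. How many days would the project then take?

37

Originally the project takes 33 days.
With Z inserted, P5 now waits for max(P2, Z).
New critical path: P1→P2→Z→P5 = 7+6+4+20 = 37 ⇒ 37 days.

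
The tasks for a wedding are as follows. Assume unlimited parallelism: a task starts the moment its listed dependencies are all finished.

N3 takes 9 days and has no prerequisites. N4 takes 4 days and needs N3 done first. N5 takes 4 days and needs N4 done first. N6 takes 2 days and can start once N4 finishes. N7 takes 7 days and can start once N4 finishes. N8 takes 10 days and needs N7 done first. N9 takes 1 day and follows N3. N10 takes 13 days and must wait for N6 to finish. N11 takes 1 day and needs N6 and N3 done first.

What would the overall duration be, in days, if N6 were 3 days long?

30

As given, the longest chain is N3→N4→N7→N8 = 9+4+7+10 = 30, so the finish is 30 days.
The longest path through N6 is only 28 days, so N6 has float 2.
That remains the longest chain; total 30 days.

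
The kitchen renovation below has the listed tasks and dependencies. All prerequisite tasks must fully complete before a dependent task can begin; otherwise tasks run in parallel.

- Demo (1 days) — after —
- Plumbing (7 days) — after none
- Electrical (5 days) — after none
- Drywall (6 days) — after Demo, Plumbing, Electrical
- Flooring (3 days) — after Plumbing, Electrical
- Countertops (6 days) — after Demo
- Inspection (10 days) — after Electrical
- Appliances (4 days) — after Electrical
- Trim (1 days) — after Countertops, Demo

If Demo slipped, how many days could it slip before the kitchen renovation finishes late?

7

Critical path: Electrical→Inspection = 5+10 = 15, so the finish is 15 days.
The longest chain containing Demo totals 8 days.
Slack of Demo = 7 − 0 = 7 days.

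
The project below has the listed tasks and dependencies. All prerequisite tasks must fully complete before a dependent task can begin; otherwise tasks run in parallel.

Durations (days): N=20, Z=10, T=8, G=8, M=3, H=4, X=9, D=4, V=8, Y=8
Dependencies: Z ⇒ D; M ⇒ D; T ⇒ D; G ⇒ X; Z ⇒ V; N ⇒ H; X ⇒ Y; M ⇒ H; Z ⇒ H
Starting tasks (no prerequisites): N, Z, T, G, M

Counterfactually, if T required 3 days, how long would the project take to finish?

25

Critical path before the change: G→X→Y = 8+9+8 = 25 giving 25 days.
T has 13 days of float (longest path through it is 12).
No other chain overtakes it, so the finish is 25 days.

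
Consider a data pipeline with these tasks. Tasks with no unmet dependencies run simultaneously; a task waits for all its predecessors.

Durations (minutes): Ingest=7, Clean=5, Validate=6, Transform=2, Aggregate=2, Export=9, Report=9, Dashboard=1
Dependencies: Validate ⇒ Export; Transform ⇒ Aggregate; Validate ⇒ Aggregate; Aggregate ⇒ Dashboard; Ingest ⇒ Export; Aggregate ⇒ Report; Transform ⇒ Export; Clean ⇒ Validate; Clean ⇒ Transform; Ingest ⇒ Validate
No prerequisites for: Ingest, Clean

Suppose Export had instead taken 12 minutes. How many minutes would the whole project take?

As given, the longest chain is Ingest→Validate→Aggregate→Report = 7+6+2+9 = 24, so the finish is 24 minutes.
Export is off the critical path — its longest chain is 22 minutes, giving 2 of slack.
The binding chain switches to Ingest→Validate→Export = 7+6+12 = 25; finish 25 minutes.

25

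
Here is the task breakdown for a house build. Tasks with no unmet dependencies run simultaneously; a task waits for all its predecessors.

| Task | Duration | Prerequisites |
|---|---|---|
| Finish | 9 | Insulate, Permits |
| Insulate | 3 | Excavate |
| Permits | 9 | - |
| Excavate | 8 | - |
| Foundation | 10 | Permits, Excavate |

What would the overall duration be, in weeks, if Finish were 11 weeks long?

22

The binding path is Excavate→Insulate→Finish = 8+3+9 = 20; finish at 20 weeks.
Finish is on the critical path; changing it to 11 makes that path 22 weeks.
The critical path is still Excavate→Insulate→Finish; finish is now 22 weeks.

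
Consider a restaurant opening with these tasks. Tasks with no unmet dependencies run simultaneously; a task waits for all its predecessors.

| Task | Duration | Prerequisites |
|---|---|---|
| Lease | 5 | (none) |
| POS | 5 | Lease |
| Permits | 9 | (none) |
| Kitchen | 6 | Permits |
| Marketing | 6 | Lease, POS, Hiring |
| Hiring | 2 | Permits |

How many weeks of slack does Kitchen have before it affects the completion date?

Critical path: Permits→Hiring→Marketing = 9+2+6 = 17, so the finish is 17 weeks.
The longest chain containing Kitchen totals 15 weeks.
Slack of Kitchen = 11 − 9 = 2 weeks.

2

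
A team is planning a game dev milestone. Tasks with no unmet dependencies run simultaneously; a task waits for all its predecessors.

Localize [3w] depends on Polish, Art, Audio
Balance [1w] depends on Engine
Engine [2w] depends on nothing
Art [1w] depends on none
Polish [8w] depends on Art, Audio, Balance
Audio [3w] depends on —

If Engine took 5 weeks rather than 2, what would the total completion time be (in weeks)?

Critical path before the change: Engine→Balance→Polish→Localize = 2+1+8+3 = 14 giving 14 weeks.
Since Engine is critical, the +3 change carries straight to that chain (now 17 weeks).
The critical path is still Engine→Balance→Polish→Localize; finish is now 17 weeks.

17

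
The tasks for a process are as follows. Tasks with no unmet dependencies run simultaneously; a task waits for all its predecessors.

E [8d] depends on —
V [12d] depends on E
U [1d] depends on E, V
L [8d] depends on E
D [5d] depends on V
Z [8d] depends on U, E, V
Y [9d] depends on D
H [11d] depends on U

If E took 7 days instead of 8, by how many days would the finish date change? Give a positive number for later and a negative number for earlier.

Critical path before the change: E→V→D→Y = 8+12+5+9 = 34 giving 34 days.
E is on the critical path; changing it to 7 makes that path 33 days.
The critical path is still E→V→D→Y; finish is now 33 days.
Change in finish: 33 − 34 = -1 days.

-1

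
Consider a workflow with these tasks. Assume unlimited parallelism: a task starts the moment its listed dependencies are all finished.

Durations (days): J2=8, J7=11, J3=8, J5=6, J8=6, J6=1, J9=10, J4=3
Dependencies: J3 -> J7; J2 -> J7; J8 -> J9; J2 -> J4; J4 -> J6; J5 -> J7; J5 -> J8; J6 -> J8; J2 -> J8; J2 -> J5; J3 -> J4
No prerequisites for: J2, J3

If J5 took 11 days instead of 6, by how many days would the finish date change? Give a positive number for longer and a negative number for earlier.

5

As given, the longest chain is J2→J5→J8→J9 = 8+6+6+10 = 30, so the finish is 30 days.
J5 is on the critical path; changing it to 11 makes that path 35 days.
The critical path is still J2→J5→J8→J9; finish is now 35 days.
Change in finish: 35 − 30 = +5 days.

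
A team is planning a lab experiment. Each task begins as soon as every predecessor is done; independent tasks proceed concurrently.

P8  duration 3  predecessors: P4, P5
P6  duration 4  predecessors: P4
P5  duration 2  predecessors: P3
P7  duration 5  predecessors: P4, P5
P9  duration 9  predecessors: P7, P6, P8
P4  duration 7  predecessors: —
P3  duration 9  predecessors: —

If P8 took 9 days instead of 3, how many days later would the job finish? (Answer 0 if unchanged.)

4

As given, the longest chain is P3→P5→P7→P9 = 9+2+5+9 = 25, so the finish is 25 days.
P8 is off the critical path — its longest chain is 23 days, giving 2 of slack.
The binding chain switches to P3→P5→P8→P9 = 9+2+9+9 = 29; finish 29 days.
Change in finish: 29 − 25 = +4 days.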